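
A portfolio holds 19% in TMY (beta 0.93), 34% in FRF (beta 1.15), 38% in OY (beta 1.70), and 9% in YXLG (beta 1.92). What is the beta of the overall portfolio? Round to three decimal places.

1.387

β_P = Σ w_i β_i = 0.19×0.93 + 0.34×1.15 + 0.38×1.70 + 0.09×1.92 = 1.3865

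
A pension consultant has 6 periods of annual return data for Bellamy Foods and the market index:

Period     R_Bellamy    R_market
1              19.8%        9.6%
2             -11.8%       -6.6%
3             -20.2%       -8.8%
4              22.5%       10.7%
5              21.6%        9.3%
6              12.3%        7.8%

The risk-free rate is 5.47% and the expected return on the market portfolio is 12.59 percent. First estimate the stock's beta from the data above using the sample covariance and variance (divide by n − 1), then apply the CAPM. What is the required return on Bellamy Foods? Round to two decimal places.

Mean R_i = (19.8 − 11.8 − 20.2 + 22.5 + 21.6 + 12.3) / 6 = 7.3667%
Mean R_m = (9.6 − 6.6 − 8.8 + 10.7 + 9.3 + 7.8) / 6 = 3.6667%
Σ(R_i − R̄_i)(R_m − R̄_m) = 821.2233  ⇒  Cov = 821.2233 / 5 = 164.2447
Σ(R_m − R̄_m)² = 394.3133  ⇒  Var(R_m) = 394.3133 / 5 = 78.8627
β = Cov / Var(R_m) = 164.2447 / 78.8627 = 2.0827
MRP = 12.59% − 5.47% = 7.12%
E(R) = R_f + β × MRP = 5.47% + 2.0827 × 7.12% = 20.30%

20.30%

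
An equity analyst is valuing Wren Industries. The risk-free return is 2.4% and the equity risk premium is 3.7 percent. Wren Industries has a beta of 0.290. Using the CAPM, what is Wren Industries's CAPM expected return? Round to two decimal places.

3.47%

E(R) = R_f + β × MRP = 2.4% + 0.290 × 3.7% = 3.47%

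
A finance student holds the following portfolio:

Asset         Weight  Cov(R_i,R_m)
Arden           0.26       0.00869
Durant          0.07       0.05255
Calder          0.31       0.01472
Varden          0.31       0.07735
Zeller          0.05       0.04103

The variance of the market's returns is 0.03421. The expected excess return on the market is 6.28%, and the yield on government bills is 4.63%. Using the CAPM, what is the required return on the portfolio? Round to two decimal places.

11.34%

β_Arden = 0.00869 / 0.03421 = 0.2540
β_Durant = 0.05255 / 0.03421 = 1.5361
β_Calder = 0.01472 / 0.03421 = 0.4303
β_Varden = 0.07735 / 0.03421 = 2.2610
β_Zeller = 0.04103 / 0.03421 = 1.1994
β_P = Σ w_i β_i = 0.26×0.2540 + 0.07×1.5361 + 0.31×0.4303 + 0.31×2.2610 + 0.05×1.1994 = 1.0678
E(R_P) = R_f + β_P × MRP = 4.63% + 1.0678 × 6.28% = 11.34%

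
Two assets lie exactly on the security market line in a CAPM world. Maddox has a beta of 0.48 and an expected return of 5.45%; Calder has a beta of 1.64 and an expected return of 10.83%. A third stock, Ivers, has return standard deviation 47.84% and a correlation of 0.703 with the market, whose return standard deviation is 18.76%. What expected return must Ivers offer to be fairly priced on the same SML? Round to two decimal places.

11.54%

MRP = (10.83% − 5.45%) / (1.64 − 0.48) = 4.6379%
R_f = 5.45% − 0.48 × 4.6379% = 3.2238%
β_Ivers = ρ·σ_i/σ_m = 0.703 × 47.84 / 18.76 = 1.7927
E(R_Ivers) = R_f + β × MRP = 3.2238% + 1.7927 × 4.6379% = 11.54%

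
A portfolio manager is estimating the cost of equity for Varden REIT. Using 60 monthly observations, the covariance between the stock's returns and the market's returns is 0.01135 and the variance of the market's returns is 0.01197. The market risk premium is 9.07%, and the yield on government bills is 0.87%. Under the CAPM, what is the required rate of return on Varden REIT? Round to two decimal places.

β = Cov(R_i, R_m) / Var(R_m) = 0.01135 / 0.01197 = 0.9482
E(R) = R_f + β × MRP = 0.87% + 0.9482 × 9.07% = 9.47%

9.47%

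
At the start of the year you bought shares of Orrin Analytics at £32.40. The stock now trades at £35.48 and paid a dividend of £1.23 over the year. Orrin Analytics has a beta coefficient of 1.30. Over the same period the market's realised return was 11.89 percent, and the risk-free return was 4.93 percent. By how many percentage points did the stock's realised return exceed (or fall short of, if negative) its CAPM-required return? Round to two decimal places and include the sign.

Realised HPR = (P1 + D1 − P0) / P0 = (35.48 + 1.23 − 32.40) / 32.40 = 4.31 / 32.40 = 13.3025%
MRP = 11.89% − 4.93% = 6.96%
CAPM required = R_f + β·MRP = 4.93% + 1.30 × 6.96% = 13.9780%
α = realised − required = 13.3025% − 13.9780% = -0.68%

-0.68%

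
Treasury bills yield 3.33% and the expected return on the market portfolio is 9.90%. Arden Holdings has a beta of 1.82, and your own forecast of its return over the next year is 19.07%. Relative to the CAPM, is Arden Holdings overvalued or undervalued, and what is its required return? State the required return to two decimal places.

Undervalued; required return 15.29%

MRP = 9.90% − 3.33% = 6.57%
Required return = R_f + β·MRP = 3.33% + 1.82 × 6.57% = 15.29%
Forecast 19.07% > required 15.29% → the stock plots above the SML → undervalued.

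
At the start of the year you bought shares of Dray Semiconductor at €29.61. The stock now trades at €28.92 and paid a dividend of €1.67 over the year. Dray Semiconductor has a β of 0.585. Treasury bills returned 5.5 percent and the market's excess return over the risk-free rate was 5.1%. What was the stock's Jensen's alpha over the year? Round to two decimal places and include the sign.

Realised HPR = (P1 + D1 − P0) / P0 = (28.92 + 1.67 − 29.61) / 29.61 = 0.98 / 29.61 = 3.3097%
CAPM required = R_f + β·MRP = 5.5% + 0.585 × 5.1% = 8.4835%
α = realised − required = 3.3097% − 8.4835% = -5.17%

-5.17%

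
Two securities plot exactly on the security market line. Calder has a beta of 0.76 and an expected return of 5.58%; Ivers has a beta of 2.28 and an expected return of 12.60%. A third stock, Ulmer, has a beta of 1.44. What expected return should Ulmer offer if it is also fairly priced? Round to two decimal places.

MRP (SML slope) = (12.60% − 5.58%) / (2.28 − 0.76) = 7.02% / 1.52 = 4.6184%
R_f (intercept) = 5.58% − 0.76 × 4.6184% = 2.0700%
E(R_Ulmer) = R_f + β × MRP = 2.0700% + 1.44 × 4.6184% = 8.72%

8.72%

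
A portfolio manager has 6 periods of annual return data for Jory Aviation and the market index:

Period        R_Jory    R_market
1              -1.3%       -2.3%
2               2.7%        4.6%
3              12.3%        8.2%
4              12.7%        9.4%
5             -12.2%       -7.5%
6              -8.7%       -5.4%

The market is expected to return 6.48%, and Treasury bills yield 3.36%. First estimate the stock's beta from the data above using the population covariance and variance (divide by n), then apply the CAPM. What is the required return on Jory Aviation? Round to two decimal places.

7.78%

Mean R_i = (-1.3 + 2.7 + 12.3 + 12.7 − 12.2 − 8.7) / 6 = 0.9167%
Mean R_m = (-2.3 + 4.6 + 8.2 + 9.4 − 7.5 − 5.4) / 6 = 1.1667%
Σ(R_i − R̄_i)(R_m − R̄_m) = 367.7133  ⇒  Cov = 367.7133 / 6 = 61.2856
Σ(R_m − R̄_m)² = 259.2933  ⇒  Var(R_m) = 259.2933 / 6 = 43.2156
β = Cov / Var(R_m) = 61.2856 / 43.2156 = 1.4181
MRP = 6.48% − 3.36% = 3.12%
E(R) = R_f + β × MRP = 3.36% + 1.4181 × 3.12% = 7.78%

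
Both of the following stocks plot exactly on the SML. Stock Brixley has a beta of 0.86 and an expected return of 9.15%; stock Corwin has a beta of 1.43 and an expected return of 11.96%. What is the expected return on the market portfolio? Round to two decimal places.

9.84%

Both satisfy E(R) = R_f + β·MRP, so the slope of the SML is
MRP = (11.96% − 9.15%) / (1.43 − 0.86) = 2.81% / 0.57 = 4.9298%
R_f = E(R_Brixley) − β_Brixley·MRP = 9.15% − 0.86 × 4.9298% = 4.9104%
E(R_m) = R_f + MRP = 4.9104% + 4.9298% = 9.84%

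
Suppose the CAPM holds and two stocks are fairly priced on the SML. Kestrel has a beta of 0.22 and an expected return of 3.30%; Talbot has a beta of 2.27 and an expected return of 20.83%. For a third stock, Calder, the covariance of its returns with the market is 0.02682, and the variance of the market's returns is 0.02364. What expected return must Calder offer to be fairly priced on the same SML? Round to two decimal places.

11.12%

MRP = (20.83% − 3.30%) / (2.27 − 0.22) = 8.5512%
R_f = 3.30% − 0.22 × 8.5512% = 1.4187%
β_Calder = Cov / Var(R_m) = 0.02682 / 0.02364 = 1.1345
E(R_Calder) = R_f + β × MRP = 1.4187% + 1.1345 × 8.5512% = 11.12%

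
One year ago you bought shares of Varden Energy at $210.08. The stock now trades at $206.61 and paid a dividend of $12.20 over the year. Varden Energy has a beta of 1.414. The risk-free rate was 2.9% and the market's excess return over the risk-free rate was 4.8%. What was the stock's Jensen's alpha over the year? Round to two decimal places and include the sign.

Realised HPR = (P1 + D1 − P0) / P0 = (206.61 + 12.20 − 210.08) / 210.08 = 8.73 / 210.08 = 4.1556%
CAPM required = R_f + β·MRP = 2.9% + 1.414 × 4.8% = 9.6872%
α = realised − required = 4.1556% − 9.6872% = -5.53%

-5.53%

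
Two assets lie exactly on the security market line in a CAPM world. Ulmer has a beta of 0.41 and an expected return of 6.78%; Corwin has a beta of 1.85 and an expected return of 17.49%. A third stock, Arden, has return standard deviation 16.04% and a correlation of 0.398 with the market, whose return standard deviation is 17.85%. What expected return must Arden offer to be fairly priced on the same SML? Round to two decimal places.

MRP = (17.49% − 6.78%) / (1.85 − 0.41) = 7.4375%
R_f = 6.78% − 0.41 × 7.4375% = 3.7306%
β_Arden = ρ·σ_i/σ_m = 0.398 × 16.04 / 17.85 = 0.3576
E(R_Arden) = R_f + β × MRP = 3.7306% + 0.3576 × 7.4375% = 6.39%

6.39%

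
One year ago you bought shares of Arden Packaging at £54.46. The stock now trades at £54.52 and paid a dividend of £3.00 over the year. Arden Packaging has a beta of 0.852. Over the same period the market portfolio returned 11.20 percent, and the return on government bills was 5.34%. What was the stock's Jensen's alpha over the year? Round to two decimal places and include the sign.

-4.71%

Realised HPR = (P1 + D1 − P0) / P0 = (54.52 + 3.00 − 54.46) / 54.46 = 3.06 / 54.46 = 5.6188%
MRP = 11.20% − 5.34% = 5.86%
CAPM required = R_f + β·MRP = 5.34% + 0.852 × 5.86% = 10.33272%
α = realised − required = 5.6188% − 10.33272% = -4.71%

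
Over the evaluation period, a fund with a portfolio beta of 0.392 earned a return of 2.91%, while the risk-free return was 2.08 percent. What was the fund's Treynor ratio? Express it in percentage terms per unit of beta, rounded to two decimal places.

Treynor = (R_P − R_f) / β_P = (2.91% − 2.08%) / 0.3920 = 0.83% / 0.3920 = 2.12%

2.12%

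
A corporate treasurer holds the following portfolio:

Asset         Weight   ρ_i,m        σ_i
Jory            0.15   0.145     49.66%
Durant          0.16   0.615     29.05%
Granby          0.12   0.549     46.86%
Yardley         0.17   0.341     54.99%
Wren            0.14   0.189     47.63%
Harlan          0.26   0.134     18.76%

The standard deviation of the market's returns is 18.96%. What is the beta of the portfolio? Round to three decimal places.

β_Jory = 0.145 × 49.66% / 18.96% = 0.3798
β_Durant = 0.615 × 29.05% / 18.96% = 0.9423
β_Granby = 0.549 × 46.86% / 18.96% = 1.3569
β_Yardley = 0.341 × 54.99% / 18.96% = 0.9890
β_Wren = 0.189 × 47.63% / 18.96% = 0.4748
β_Harlan = 0.134 × 18.76% / 18.96% = 0.1326
β_P = Σ w_i β_i = 0.15×0.3798 + 0.16×0.9423 + 0.12×1.3569 + 0.17×0.9890 + 0.14×0.4748 + 0.26×0.1326 = 0.6396

0.640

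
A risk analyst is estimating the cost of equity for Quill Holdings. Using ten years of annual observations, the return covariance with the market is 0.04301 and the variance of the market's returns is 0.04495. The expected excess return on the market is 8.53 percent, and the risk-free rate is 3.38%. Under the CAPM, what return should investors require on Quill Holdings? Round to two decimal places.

β = Cov(R_i, R_m) / Var(R_m) = 0.04301 / 0.04495 = 0.9568
E(R) = R_f + β × MRP = 3.38% + 0.9568 × 8.53% = 11.54%

11.54%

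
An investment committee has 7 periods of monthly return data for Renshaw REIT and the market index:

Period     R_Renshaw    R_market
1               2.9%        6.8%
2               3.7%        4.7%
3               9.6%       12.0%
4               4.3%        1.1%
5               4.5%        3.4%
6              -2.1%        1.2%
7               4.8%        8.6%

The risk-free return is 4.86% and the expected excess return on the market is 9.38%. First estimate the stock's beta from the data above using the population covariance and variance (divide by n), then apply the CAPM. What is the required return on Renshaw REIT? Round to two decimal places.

Mean R_i = (2.9 + 3.7 + 9.6 + 4.3 + 4.5 − 2.1 + 4.8) / 7 = 3.9571%
Mean R_m = (6.8 + 4.7 + 12.0 + 1.1 + 3.4 + 1.2 + 8.6) / 7 = 5.4000%
Σ(R_i − R̄_i)(R_m − R̄_m) = 61.5200  ⇒  Cov = 61.5200 / 7 = 8.7886
Σ(R_m − R̄_m)² = 96.3800  ⇒  Var(R_m) = 96.3800 / 7 = 13.7686
β = Cov / Var(R_m) = 8.7886 / 13.7686 = 0.6383
E(R) = R_f + β × MRP = 4.86% + 0.6383 × 9.38% = 10.85%

10.85%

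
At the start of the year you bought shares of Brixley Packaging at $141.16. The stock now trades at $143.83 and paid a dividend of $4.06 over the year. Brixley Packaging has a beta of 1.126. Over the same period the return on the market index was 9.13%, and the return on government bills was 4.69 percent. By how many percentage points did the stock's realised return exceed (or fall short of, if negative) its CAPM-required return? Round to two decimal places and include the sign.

-4.92%

Realised HPR = (P1 + D1 − P0) / P0 = (143.83 + 4.06 − 141.16) / 141.16 = 6.73 / 141.16 = 4.7676%
MRP = 9.13% − 4.69% = 4.44%
CAPM required = R_f + β·MRP = 4.69% + 1.126 × 4.44% = 9.68944%
α = realised − required = 4.7676% − 9.68944% = -4.92%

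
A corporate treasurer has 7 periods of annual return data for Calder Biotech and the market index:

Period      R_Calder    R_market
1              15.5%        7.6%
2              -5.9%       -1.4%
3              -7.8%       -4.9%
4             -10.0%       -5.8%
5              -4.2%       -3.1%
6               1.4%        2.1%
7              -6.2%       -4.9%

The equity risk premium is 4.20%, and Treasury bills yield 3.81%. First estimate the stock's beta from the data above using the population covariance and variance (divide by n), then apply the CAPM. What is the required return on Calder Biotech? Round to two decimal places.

11.10%

Mean R_i = (15.5 − 5.9 − 7.8 − 10.0 − 4.2 + 1.4 − 6.2) / 7 = -2.4571%
Mean R_m = (7.6 − 1.4 − 4.9 − 5.8 − 3.1 + 2.1 − 4.9) / 7 = -1.4857%
Σ(R_i − R̄_i)(R_m − R̄_m) = 243.0657  ⇒  Cov = 243.0657 / 7 = 34.7237
Σ(R_m − R̄_m)² = 139.9486  ⇒  Var(R_m) = 139.9486 / 7 = 19.9927
β = Cov / Var(R_m) = 34.7237 / 19.9927 = 1.7368
E(R) = R_f + β × MRP = 3.81% + 1.7368 × 4.20% = 11.10%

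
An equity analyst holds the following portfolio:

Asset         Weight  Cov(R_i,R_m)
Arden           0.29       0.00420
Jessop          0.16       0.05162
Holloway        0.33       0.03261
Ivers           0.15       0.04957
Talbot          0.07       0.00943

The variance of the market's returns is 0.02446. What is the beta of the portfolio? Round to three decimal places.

β_Arden = 0.00420 / 0.02446 = 0.1717
β_Jessop = 0.05162 / 0.02446 = 2.1104
β_Holloway = 0.03261 / 0.02446 = 1.3332
β_Ivers = 0.04957 / 0.02446 = 2.0266
β_Talbot = 0.00943 / 0.02446 = 0.3855
β_P = Σ w_i β_i = 0.29×0.1717 + 0.16×2.1104 + 0.33×1.3332 + 0.15×2.0266 + 0.07×0.3855 = 1.1584

1.158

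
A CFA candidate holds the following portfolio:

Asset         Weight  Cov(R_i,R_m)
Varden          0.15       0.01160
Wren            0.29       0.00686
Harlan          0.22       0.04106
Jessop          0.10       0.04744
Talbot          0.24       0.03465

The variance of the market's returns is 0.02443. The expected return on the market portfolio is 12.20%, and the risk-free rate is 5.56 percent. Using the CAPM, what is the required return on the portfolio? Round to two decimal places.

β_Varden = 0.01160 / 0.02443 = 0.4748
β_Wren = 0.00686 / 0.02443 = 0.2808
β_Harlan = 0.04106 / 0.02443 = 1.6807
β_Jessop = 0.04744 / 0.02443 = 1.9419
β_Talbot = 0.03465 / 0.02443 = 1.4183
β_P = Σ w_i β_i = 0.15×0.4748 + 0.29×0.2808 + 0.22×1.6807 + 0.10×1.9419 + 0.24×1.4183 = 1.0570
MRP = 12.20% − 5.56% = 6.64%
E(R_P) = R_f + β_P × MRP = 5.56% + 1.0570 × 6.64% = 12.58%

12.58%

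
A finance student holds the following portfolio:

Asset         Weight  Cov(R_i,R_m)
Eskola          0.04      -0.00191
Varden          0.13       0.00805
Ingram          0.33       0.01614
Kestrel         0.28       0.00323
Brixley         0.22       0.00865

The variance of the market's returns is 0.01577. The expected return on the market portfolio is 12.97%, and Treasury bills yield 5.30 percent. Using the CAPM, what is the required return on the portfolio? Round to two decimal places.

β_Eskola = -0.00191 / 0.01577 = -0.1211
β_Varden = 0.00805 / 0.01577 = 0.5105
β_Ingram = 0.01614 / 0.01577 = 1.0235
β_Kestrel = 0.00323 / 0.01577 = 0.2048
β_Brixley = 0.00865 / 0.01577 = 0.5485
β_P = Σ w_i β_i = 0.04×-0.1211 + 0.13×0.5105 + 0.33×1.0235 + 0.28×0.2048 + 0.22×0.5485 = 0.5773
MRP = 12.97% − 5.30% = 7.67%
E(R_P) = R_f + β_P × MRP = 5.30% + 0.5773 × 7.67% = 9.73%

9.73%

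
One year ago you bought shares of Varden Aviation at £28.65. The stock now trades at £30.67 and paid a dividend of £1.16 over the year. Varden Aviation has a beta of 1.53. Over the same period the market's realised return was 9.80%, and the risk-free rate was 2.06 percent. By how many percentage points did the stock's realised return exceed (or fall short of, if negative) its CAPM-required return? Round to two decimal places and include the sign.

Realised HPR = (P1 + D1 − P0) / P0 = (30.67 + 1.16 − 28.65) / 28.65 = 3.18 / 28.65 = 11.0995%
MRP = 9.80% − 2.06% = 7.74%
CAPM required = R_f + β·MRP = 2.06% + 1.53 × 7.74% = 13.9022%
α = realised − required = 11.0995% − 13.9022% = -2.80%

-2.80%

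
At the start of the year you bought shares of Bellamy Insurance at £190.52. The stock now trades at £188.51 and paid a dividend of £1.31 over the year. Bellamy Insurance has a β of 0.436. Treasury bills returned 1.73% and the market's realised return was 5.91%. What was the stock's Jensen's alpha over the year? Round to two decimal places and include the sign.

Realised HPR = (P1 + D1 − P0) / P0 = (188.51 + 1.31 − 190.52) / 190.52 = -0.70 / 190.52 = -0.3674%
MRP = 5.91% − 1.73% = 4.18%
CAPM required = R_f + β·MRP = 1.73% + 0.436 × 4.18% = 3.55248%
α = realised − required = -0.3674% − 3.55248% = -3.92%

-3.92%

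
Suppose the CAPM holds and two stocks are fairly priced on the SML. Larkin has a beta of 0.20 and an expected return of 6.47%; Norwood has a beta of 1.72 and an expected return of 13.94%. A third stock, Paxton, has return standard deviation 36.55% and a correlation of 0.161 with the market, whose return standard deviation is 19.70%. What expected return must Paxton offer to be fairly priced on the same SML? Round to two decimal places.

MRP = (13.94% − 6.47%) / (1.72 − 0.20) = 4.9145%
R_f = 6.47% − 0.20 × 4.9145% = 5.4871%
β_Paxton = ρ·σ_i/σ_m = 0.161 × 36.55 / 19.70 = 0.2987
E(R_Paxton) = R_f + β × MRP = 5.4871% + 0.2987 × 4.9145% = 6.96%

6.96%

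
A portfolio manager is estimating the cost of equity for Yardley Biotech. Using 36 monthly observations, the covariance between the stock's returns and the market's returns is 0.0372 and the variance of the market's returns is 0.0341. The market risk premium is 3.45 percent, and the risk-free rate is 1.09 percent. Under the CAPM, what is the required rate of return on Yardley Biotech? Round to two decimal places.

4.85%

β = Cov(R_i, R_m) / Var(R_m) = 0.0372 / 0.0341 = 1.0909
E(R) = R_f + β × MRP = 1.09% + 1.0909 × 3.45% = 4.85%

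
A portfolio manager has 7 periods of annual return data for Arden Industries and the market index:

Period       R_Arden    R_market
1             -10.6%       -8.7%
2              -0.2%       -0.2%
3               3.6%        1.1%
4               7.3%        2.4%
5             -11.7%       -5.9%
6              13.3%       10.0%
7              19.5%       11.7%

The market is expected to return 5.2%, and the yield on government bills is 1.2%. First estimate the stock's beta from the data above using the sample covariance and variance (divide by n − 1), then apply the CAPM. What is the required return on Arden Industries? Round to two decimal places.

Mean R_i = (-10.6 − 0.2 + 3.6 + 7.3 − 11.7 + 13.3 + 19.5) / 7 = 3.0286%
Mean R_m = (-8.7 − 0.2 + 1.1 + 2.4 − 5.9 + 10.0 + 11.7) / 7 = 1.4857%
Σ(R_i − R̄_i)(R_m − R̄_m) = 512.4229  ⇒  Cov = 512.4229 / 6 = 85.4038
Σ(R_m − R̄_m)² = 338.9486  ⇒  Var(R_m) = 338.9486 / 6 = 56.4914
β = Cov / Var(R_m) = 85.4038 / 56.4914 = 1.5118
MRP = 5.2% − 1.2% = 4.00%
E(R) = R_f + β × MRP = 1.2% + 1.5118 × 4.0% = 7.25%

7.25%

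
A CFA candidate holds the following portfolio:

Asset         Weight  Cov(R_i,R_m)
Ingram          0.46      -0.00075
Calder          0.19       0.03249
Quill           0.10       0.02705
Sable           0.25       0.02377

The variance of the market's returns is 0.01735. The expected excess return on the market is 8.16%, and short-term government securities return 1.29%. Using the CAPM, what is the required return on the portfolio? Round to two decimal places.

8.10%

β_Ingram = -0.00075 / 0.01735 = -0.0432
β_Calder = 0.03249 / 0.01735 = 1.8726
β_Quill = 0.02705 / 0.01735 = 1.5591
β_Sable = 0.02377 / 0.01735 = 1.3700
β_P = Σ w_i β_i = 0.46×-0.0432 + 0.19×1.8726 + 0.10×1.5591 + 0.25×1.3700 = 0.8343
E(R_P) = R_f + β_P × MRP = 1.29% + 0.8343 × 8.16% = 8.10%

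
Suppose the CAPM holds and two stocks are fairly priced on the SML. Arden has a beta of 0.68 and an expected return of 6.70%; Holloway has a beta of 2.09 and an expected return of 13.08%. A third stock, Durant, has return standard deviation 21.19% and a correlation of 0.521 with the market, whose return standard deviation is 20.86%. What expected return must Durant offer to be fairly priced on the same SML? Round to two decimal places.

MRP = (13.08% − 6.70%) / (2.09 − 0.68) = 4.5248%
R_f = 6.70% − 0.68 × 4.5248% = 3.6231%
β_Durant = ρ·σ_i/σ_m = 0.521 × 21.19 / 20.86 = 0.5292
E(R_Durant) = R_f + β × MRP = 3.6231% + 0.5292 × 4.5248% = 6.02%

6.02%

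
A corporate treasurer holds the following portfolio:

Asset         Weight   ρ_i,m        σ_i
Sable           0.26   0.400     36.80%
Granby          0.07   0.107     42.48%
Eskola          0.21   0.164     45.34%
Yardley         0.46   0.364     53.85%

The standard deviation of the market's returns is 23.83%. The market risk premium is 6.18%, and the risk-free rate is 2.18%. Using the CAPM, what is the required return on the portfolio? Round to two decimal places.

β_Sable = 0.400 × 36.80% / 23.83% = 0.6177
β_Granby = 0.107 × 42.48% / 23.83% = 0.1907
β_Eskola = 0.164 × 45.34% / 23.83% = 0.3120
β_Yardley = 0.364 × 53.85% / 23.83% = 0.8226
β_P = Σ w_i β_i = 0.26×0.6177 + 0.07×0.1907 + 0.21×0.3120 + 0.46×0.8226 = 0.6179
E(R_P) = R_f + β_P × MRP = 2.18% + 0.6179 × 6.18% = 6.00%

6.00%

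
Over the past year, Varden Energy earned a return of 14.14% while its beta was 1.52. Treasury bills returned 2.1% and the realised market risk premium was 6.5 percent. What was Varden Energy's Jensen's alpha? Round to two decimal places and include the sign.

CAPM benchmark = R_f + β(R_m − R_f) = 2.1% + 1.52 × 6.5% = 11.9800%
α = actual − benchmark = 14.14% − 11.9800% = +2.16%

+2.16%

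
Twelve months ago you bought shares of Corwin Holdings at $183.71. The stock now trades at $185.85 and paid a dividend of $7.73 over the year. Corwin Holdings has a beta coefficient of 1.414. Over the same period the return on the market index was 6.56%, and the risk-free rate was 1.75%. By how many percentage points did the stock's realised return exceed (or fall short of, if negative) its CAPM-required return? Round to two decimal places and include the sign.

Realised HPR = (P1 + D1 − P0) / P0 = (185.85 + 7.73 − 183.71) / 183.71 = 9.87 / 183.71 = 5.3726%
MRP = 6.56% − 1.75% = 4.81%
CAPM required = R_f + β·MRP = 1.75% + 1.414 × 4.81% = 8.55134%
α = realised − required = 5.3726% − 8.55134% = -3.18%

-3.18%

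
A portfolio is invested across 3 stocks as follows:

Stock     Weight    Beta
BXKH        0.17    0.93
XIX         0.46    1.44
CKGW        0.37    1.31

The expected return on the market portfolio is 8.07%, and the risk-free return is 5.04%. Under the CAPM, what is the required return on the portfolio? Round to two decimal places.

β_P = Σ w_i β_i = 0.17×0.93 + 0.46×1.44 + 0.37×1.31 = 1.3052
MRP = 8.07% − 5.04% = 3.03%
E(R_P) = R_f + β_P × MRP = 5.04% + 1.3052 × 3.03% = 8.99%

8.99%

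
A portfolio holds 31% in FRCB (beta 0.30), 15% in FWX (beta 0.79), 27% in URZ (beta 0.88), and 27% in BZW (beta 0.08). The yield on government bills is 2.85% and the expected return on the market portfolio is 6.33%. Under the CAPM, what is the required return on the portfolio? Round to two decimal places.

4.49%

β_P = Σ w_i β_i = 0.31×0.30 + 0.15×0.79 + 0.27×0.88 + 0.27×0.08 = 0.4707
MRP = 6.33% − 2.85% = 3.48%
E(R_P) = R_f + β_P × MRP = 2.85% + 0.4707 × 3.48% = 4.49%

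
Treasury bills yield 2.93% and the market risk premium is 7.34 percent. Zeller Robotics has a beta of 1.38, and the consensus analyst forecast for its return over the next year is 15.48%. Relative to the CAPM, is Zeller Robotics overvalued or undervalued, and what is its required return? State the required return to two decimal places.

Undervalued; required return 13.06%

Required return = R_f + β·MRP = 2.93% + 1.38 × 7.34% = 13.06%
Forecast 15.48% > required 13.06% → the stock plots above the SML → undervalued.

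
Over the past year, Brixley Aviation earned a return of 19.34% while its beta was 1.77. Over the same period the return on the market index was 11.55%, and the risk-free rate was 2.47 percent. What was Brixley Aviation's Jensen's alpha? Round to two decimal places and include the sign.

+0.80%

Market excess return = 11.55% − 2.47% = 9.08%
CAPM benchmark = R_f + β(R_m − R_f) = 2.47% + 1.77 × 9.08% = 18.5416%
α = actual − benchmark = 19.34% − 18.5416% = +0.80%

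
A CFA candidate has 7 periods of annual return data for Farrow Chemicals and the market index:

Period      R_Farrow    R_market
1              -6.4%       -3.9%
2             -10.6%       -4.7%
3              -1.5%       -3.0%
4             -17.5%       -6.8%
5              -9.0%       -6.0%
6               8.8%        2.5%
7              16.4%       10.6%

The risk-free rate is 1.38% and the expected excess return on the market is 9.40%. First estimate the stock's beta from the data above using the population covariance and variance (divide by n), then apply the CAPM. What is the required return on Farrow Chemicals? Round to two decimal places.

Mean R_i = (-6.4 − 10.6 − 1.5 − 17.5 − 9.0 + 8.8 + 16.4) / 7 = -2.8286%
Mean R_m = (-3.9 − 4.7 − 3.0 − 6.8 − 6.0 + 2.5 + 10.6) / 7 = -1.6143%
Σ(R_i − R̄_i)(R_m − R̄_m) = 416.1571  ⇒  Cov = 416.1571 / 7 = 59.4510
Σ(R_m − R̄_m)² = 228.9086  ⇒  Var(R_m) = 228.9086 / 7 = 32.7012
β = Cov / Var(R_m) = 59.4510 / 32.7012 = 1.8180
E(R) = R_f + β × MRP = 1.38% + 1.8180 × 9.40% = 18.47%

18.47%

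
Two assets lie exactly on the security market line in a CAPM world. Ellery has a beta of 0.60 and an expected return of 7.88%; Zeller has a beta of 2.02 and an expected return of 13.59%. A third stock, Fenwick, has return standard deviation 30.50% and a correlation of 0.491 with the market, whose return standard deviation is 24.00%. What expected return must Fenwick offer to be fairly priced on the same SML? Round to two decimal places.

7.98%

MRP = (13.59% − 7.88%) / (2.02 − 0.60) = 4.0211%
R_f = 7.88% − 0.60 × 4.0211% = 5.4673%
β_Fenwick = ρ·σ_i/σ_m = 0.491 × 30.50 / 24.00 = 0.6240
E(R_Fenwick) = R_f + β × MRP = 5.4673% + 0.6240 × 4.0211% = 7.98%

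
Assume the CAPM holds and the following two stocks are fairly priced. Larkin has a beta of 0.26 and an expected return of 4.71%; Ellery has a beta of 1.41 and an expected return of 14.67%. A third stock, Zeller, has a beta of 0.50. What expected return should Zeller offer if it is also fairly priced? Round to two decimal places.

6.79%

MRP (SML slope) = (14.67% − 4.71%) / (1.41 − 0.26) = 9.96% / 1.15 = 8.6609%
R_f (intercept) = 4.71% − 0.26 × 8.6609% = 2.4582%
E(R_Zeller) = R_f + β × MRP = 2.4582% + 0.50 × 8.6609% = 6.79%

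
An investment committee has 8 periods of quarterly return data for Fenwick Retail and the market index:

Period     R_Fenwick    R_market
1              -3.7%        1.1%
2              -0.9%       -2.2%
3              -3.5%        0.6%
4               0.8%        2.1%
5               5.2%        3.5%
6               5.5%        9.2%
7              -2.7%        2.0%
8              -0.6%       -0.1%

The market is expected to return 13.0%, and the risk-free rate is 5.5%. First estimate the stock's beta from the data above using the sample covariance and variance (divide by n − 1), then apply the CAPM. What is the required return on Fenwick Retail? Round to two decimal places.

11.27%

Mean R_i = (-3.7 − 0.9 − 3.5 + 0.8 + 5.2 + 5.5 − 2.7 − 0.6) / 8 = 0.0125%
Mean R_m = (1.1 − 2.2 + 0.6 + 2.1 + 3.5 + 9.2 + 2.0 − 0.1) / 8 = 2.0250%
Σ(R_i − R̄_i)(R_m − R̄_m) = 60.7475  ⇒  Cov = 60.7475 / 7 = 8.6782
Σ(R_m − R̄_m)² = 78.9150  ⇒  Var(R_m) = 78.9150 / 7 = 11.2736
β = Cov / Var(R_m) = 8.6782 / 11.2736 = 0.7698
MRP = 13.0% − 5.5% = 7.50%
E(R) = R_f + β × MRP = 5.5% + 0.7698 × 7.5% = 11.27%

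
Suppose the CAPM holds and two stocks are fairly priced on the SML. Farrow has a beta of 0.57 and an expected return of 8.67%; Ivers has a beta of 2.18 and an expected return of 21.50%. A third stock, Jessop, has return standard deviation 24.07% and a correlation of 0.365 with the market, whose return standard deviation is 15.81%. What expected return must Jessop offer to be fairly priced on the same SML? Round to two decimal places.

MRP = (21.50% − 8.67%) / (2.18 − 0.57) = 7.9689%
R_f = 8.67% − 0.57 × 7.9689% = 4.1277%
β_Jessop = ρ·σ_i/σ_m = 0.365 × 24.07 / 15.81 = 0.5557
E(R_Jessop) = R_f + β × MRP = 4.1277% + 0.5557 × 7.9689% = 8.56%

8.56%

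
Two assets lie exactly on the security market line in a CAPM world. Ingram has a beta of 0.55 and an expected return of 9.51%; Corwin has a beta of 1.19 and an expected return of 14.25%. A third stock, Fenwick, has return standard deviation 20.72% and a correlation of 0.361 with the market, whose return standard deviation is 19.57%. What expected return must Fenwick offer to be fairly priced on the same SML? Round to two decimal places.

8.27%

MRP = (14.25% − 9.51%) / (1.19 − 0.55) = 7.4063%
R_f = 9.51% − 0.55 × 7.4063% = 5.4365%
β_Fenwick = ρ·σ_i/σ_m = 0.361 × 20.72 / 19.57 = 0.3822
E(R_Fenwick) = R_f + β × MRP = 5.4365% + 0.3822 × 7.4063% = 8.27%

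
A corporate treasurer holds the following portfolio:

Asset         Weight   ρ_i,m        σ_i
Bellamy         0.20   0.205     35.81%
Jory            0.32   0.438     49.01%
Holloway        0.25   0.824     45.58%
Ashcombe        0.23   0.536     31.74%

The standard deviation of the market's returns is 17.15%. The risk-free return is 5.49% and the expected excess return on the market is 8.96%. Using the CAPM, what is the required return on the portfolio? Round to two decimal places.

β_Bellamy = 0.205 × 35.81% / 17.15% = 0.4280
β_Jory = 0.438 × 49.01% / 17.15% = 1.2517
β_Holloway = 0.824 × 45.58% / 17.15% = 2.1900
β_Ashcombe = 0.536 × 31.74% / 17.15% = 0.9920
β_P = Σ w_i β_i = 0.20×0.4280 + 0.32×1.2517 + 0.25×2.1900 + 0.23×0.9920 = 1.2618
E(R_P) = R_f + β_P × MRP = 5.49% + 1.2618 × 8.96% = 16.80%

16.80%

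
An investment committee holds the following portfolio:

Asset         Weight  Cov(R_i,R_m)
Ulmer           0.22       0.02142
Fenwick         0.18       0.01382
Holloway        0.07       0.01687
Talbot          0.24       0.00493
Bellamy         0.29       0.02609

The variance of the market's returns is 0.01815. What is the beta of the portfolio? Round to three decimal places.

β_Ulmer = 0.02142 / 0.01815 = 1.1802
β_Fenwick = 0.01382 / 0.01815 = 0.7614
β_Holloway = 0.01687 / 0.01815 = 0.9295
β_Talbot = 0.00493 / 0.01815 = 0.2716
β_Bellamy = 0.02609 / 0.01815 = 1.4375
β_P = Σ w_i β_i = 0.22×1.1802 + 0.18×0.7614 + 0.07×0.9295 + 0.24×0.2716 + 0.29×1.4375 = 0.9438

0.944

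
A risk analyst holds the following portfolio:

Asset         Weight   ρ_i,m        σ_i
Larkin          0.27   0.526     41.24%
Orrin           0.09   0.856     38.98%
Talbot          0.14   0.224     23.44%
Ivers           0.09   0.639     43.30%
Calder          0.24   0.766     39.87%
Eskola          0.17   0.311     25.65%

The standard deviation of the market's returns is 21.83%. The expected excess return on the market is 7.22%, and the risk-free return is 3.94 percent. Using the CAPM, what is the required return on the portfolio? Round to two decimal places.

10.81%

β_Larkin = 0.526 × 41.24% / 21.83% = 0.9937
β_Orrin = 0.856 × 38.98% / 21.83% = 1.5285
β_Talbot = 0.224 × 23.44% / 21.83% = 0.2405
β_Ivers = 0.639 × 43.30% / 21.83% = 1.2675
β_Calder = 0.766 × 39.87% / 21.83% = 1.3990
β_Eskola = 0.311 × 25.65% / 21.83% = 0.3654
β_P = Σ w_i β_i = 0.27×0.9937 + 0.09×1.5285 + 0.14×0.2405 + 0.09×1.2675 + 0.24×1.3990 + 0.17×0.3654 = 0.9515
E(R_P) = R_f + β_P × MRP = 3.94% + 0.9515 × 7.22% = 10.81%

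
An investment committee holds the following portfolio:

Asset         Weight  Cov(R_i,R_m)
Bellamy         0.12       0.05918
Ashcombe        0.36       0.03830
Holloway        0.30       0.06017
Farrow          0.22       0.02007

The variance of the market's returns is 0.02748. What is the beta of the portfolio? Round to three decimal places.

β_Bellamy = 0.05918 / 0.02748 = 2.1536
β_Ashcombe = 0.03830 / 0.02748 = 1.3937
β_Holloway = 0.06017 / 0.02748 = 2.1896
β_Farrow = 0.02007 / 0.02748 = 0.7303
β_P = Σ w_i β_i = 0.12×2.1536 + 0.36×1.3937 + 0.30×2.1896 + 0.22×0.7303 = 1.5777

1.578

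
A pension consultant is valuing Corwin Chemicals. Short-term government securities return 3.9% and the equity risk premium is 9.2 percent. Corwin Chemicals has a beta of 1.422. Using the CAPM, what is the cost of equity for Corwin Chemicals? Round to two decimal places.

E(R) = R_f + β × MRP = 3.9% + 1.422 × 9.2% = 16.98%

16.98%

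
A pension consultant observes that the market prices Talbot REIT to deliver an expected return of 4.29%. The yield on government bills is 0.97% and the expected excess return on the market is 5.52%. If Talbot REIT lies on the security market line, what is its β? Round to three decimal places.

0.601

β = (E(R) − R_f) / MRP = (4.29% − 0.97%) / 5.52% = 3.32% / 5.52% = 0.601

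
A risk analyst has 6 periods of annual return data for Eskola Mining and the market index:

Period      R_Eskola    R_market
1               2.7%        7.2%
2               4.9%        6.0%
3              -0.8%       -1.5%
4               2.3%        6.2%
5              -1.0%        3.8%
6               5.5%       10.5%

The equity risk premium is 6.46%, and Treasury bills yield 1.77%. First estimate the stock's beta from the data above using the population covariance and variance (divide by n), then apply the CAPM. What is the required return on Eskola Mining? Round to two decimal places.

5.41%

Mean R_i = (2.7 + 4.9 − 0.8 + 2.3 − 1.0 + 5.5) / 6 = 2.2667%
Mean R_m = (7.2 + 6.0 − 1.5 + 6.2 + 3.8 + 10.5) / 6 = 5.3667%
Σ(R_i − R̄_i)(R_m − R̄_m) = 45.2633  ⇒  Cov = 45.2633 / 6 = 7.5439
Σ(R_m − R̄_m)² = 80.4133  ⇒  Var(R_m) = 80.4133 / 6 = 13.4022
β = Cov / Var(R_m) = 7.5439 / 13.4022 = 0.5629
E(R) = R_f + β × MRP = 1.77% + 0.5629 × 6.46% = 5.41%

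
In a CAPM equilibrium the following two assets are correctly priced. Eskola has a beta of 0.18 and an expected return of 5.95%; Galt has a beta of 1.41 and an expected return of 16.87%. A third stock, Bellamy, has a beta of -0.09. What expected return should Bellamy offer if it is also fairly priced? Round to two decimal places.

3.55%

MRP (SML slope) = (16.87% − 5.95%) / (1.41 − 0.18) = 10.92% / 1.23 = 8.8780%
R_f (intercept) = 5.95% − 0.18 × 8.8780% = 4.3520%
E(R_Bellamy) = R_f + β × MRP = 4.3520% + -0.09 × 8.8780% = 3.55%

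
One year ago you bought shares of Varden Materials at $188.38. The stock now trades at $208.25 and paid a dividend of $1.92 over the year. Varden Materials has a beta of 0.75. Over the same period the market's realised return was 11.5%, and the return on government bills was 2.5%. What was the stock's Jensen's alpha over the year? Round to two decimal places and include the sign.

+2.32%

Realised HPR = (P1 + D1 − P0) / P0 = (208.25 + 1.92 − 188.38) / 188.38 = 21.79 / 188.38 = 11.5670%
MRP = 11.5% − 2.5% = 9.00%
CAPM required = R_f + β·MRP = 2.5% + 0.75 × 9.0% = 9.2500%
α = realised − required = 11.5670% − 9.2500% = +2.32%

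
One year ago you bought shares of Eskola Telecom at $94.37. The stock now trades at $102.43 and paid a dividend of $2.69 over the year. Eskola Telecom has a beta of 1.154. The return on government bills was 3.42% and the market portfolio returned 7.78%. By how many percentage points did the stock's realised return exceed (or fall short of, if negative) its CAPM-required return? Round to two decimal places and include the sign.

Realised HPR = (P1 + D1 − P0) / P0 = (102.43 + 2.69 − 94.37) / 94.37 = 10.75 / 94.37 = 11.3913%
MRP = 7.78% − 3.42% = 4.36%
CAPM required = R_f + β·MRP = 3.42% + 1.154 × 4.36% = 8.45144%
α = realised − required = 11.3913% − 8.45144% = +2.94%

+2.94%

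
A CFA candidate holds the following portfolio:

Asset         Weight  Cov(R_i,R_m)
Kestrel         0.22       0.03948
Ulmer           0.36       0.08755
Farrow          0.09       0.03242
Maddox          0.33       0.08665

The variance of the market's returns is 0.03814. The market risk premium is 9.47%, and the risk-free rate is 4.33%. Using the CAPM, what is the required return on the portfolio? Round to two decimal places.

β_Kestrel = 0.03948 / 0.03814 = 1.0351
β_Ulmer = 0.08755 / 0.03814 = 2.2955
β_Farrow = 0.03242 / 0.03814 = 0.8500
β_Maddox = 0.08665 / 0.03814 = 2.2719
β_P = Σ w_i β_i = 0.22×1.0351 + 0.36×2.2955 + 0.09×0.8500 + 0.33×2.2719 = 1.8803
E(R_P) = R_f + β_P × MRP = 4.33% + 1.8803 × 9.47% = 22.14%

22.14%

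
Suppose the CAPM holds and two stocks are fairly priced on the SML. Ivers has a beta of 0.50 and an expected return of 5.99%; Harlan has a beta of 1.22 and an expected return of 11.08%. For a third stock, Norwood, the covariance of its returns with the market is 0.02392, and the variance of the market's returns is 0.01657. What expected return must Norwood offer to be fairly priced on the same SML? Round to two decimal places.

12.66%

MRP = (11.08% − 5.99%) / (1.22 − 0.50) = 7.0694%
R_f = 5.99% − 0.50 × 7.0694% = 2.4553%
β_Norwood = Cov / Var(R_m) = 0.02392 / 0.01657 = 1.4436
E(R_Norwood) = R_f + β × MRP = 2.4553% + 1.4436 × 7.0694% = 12.66%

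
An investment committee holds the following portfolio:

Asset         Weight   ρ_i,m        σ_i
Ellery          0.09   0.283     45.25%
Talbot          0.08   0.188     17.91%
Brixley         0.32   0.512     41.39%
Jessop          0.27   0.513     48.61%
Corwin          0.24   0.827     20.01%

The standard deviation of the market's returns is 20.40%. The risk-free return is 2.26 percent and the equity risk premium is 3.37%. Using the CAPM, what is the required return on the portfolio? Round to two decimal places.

5.38%

β_Ellery = 0.283 × 45.25% / 20.40% = 0.6277
β_Talbot = 0.188 × 17.91% / 20.40% = 0.1651
β_Brixley = 0.512 × 41.39% / 20.40% = 1.0388
β_Jessop = 0.513 × 48.61% / 20.40% = 1.2224
β_Corwin = 0.827 × 20.01% / 20.40% = 0.8112
β_P = Σ w_i β_i = 0.09×0.6277 + 0.08×0.1651 + 0.32×1.0388 + 0.27×1.2224 + 0.24×0.8112 = 0.9269
E(R_P) = R_f + β_P × MRP = 2.26% + 0.9269 × 3.37% = 5.38%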